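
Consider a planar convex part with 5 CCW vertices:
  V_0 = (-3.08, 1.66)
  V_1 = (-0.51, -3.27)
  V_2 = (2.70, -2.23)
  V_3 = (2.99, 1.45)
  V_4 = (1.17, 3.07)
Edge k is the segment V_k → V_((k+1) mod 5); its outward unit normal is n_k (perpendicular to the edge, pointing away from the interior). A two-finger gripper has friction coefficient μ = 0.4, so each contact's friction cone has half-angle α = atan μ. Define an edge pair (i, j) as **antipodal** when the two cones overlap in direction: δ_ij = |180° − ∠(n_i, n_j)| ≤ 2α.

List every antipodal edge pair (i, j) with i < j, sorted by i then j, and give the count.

α = atan 0.4 = 21.80°;  2α = 43.60°
n_0 = (-0.8867, -0.4623)
n_1 = (+0.3082, -0.9513)
n_2 = (+0.9969, -0.0786)
n_3 = (+0.6649, +0.7470)
n_4 = (-0.3149, +0.9491)
  (0,1): δ = 99.58°  ·
  (0,2): δ = 32.04°  ✓
  (0,3): δ = 20.79°  ✓
  (0,4): δ = 80.82°  ·
  (1,2): δ = 112.46°  ·
  (1,3): δ = 59.62°  ·
  (1,4): δ = 0.40°  ✓
  (2,3): δ = 127.17°  ·
  (2,4): δ = 67.14°  ·
  (3,4): δ = 119.97°  ·
antipodal pairs: 3

count = 3; pairs: (0,2), (0,3), (1,4)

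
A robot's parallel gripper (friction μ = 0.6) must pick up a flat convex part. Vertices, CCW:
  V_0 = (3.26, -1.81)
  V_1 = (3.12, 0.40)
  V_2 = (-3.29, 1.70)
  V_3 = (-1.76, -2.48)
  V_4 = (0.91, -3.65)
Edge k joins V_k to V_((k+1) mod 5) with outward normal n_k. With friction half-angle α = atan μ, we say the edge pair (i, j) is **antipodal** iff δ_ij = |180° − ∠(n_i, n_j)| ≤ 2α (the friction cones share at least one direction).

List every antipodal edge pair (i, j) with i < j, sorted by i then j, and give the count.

count = 4; pairs: (0,2), (1,2), (1,3), (1,4)

α = atan 0.6 = 30.96°;  2α = 61.93°
n_0 = (+0.9980, +0.0632)
n_1 = (+0.1988, +0.9800)
n_2 = (-0.9391, -0.3437)
n_3 = (-0.4014, -0.9159)
n_4 = (+0.6165, -0.7874)
  (0,1): δ = 105.09°  ·
  (0,2): δ = 16.48°  ✓
  (0,3): δ = 62.71°  ·
  (0,4): δ = 124.44°  ·
  (1,2): δ = 58.43°  ✓
  (1,3): δ = 12.20°  ✓
  (1,4): δ = 49.52°  ✓
  (2,3): δ = 133.77°  ·
  (2,4): δ = 72.04°  ·
  (3,4): δ = 118.28°  ·
antipodal pairs: 4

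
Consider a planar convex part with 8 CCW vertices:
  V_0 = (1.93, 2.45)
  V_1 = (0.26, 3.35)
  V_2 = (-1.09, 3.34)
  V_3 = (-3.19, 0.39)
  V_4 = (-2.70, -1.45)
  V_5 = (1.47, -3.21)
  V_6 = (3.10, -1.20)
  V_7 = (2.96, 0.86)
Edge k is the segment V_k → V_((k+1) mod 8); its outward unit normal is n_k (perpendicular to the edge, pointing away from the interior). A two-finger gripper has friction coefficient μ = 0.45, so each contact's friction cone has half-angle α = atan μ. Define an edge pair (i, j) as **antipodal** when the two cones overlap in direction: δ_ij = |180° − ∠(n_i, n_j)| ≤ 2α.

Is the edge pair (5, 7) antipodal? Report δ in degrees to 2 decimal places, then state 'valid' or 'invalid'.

α = atan 0.45 = 24.23°;  2α = 48.46°
edge 5: e_5 = (+1.63, +2.01);  n_5 = (+0.7767, -0.6299)
edge 7: e_7 = (-1.03, +1.59);  n_7 = (+0.8393, +0.5437)
∠(n_5, n_7) = 71.98°
δ = |180° − 71.98°| = 108.02°
108.02° > 2α = 48.46°  →  invalid

δ = 108.02°, invalid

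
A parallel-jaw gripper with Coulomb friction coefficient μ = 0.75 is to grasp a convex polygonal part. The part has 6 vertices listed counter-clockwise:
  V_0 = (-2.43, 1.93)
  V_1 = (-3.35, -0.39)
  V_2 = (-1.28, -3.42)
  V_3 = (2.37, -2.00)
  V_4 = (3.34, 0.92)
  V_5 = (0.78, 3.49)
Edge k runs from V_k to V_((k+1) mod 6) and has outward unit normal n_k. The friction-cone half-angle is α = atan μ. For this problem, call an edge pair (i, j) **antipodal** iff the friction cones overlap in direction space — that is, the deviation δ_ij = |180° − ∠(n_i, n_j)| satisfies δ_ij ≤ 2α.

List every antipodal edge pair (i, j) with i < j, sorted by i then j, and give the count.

count = 8; pairs: (0,2), (0,3), (0,4), (1,3), (1,4), (2,4), (2,5), (3,5)

α = atan 0.75 = 36.87°;  2α = 73.74°
n_0 = (-0.9296, +0.3686)
n_1 = (-0.8257, -0.5641)
n_2 = (+0.3626, -0.9320)
n_3 = (+0.9490, -0.3153)
n_4 = (+0.7085, +0.7057)
n_5 = (-0.4371, +0.8994)
  (0,1): δ = 124.03°  ·
  (0,2): δ = 47.11°  ✓
  (0,3): δ = 3.25°  ✓
  (0,4): δ = 66.52°  ✓
  (0,5): δ = 137.55°  ·
  (1,2): δ = 103.08°  ·
  (1,3): δ = 52.72°  ✓
  (1,4): δ = 10.55°  ✓
  (1,5): δ = 81.58°  ·
  (2,3): δ = 129.63°  ·
  (2,4): δ = 66.37°  ✓
  (2,5): δ = 4.66°  ✓
  (3,4): δ = 116.74°  ·
  (3,5): δ = 45.71°  ✓
  (4,5): δ = 108.97°  ·
antipodal pairs: 8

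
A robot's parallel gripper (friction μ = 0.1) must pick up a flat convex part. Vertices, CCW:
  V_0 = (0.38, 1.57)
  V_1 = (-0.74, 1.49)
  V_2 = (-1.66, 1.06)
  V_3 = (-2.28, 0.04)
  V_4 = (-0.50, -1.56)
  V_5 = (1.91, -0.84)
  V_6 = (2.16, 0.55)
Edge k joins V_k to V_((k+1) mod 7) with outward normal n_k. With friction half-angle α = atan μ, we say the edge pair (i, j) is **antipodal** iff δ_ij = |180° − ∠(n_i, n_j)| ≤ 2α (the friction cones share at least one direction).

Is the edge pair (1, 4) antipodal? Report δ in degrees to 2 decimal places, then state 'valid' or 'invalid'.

δ = 8.42°, valid

α = atan 0.1 = 5.71°;  2α = 11.42°
edge 1: e_1 = (-0.92, -0.43);  n_1 = (-0.4234, +0.9059)
edge 4: e_4 = (+2.41, +0.72);  n_4 = (+0.2863, -0.9582)
∠(n_1, n_4) = 171.58°
δ = |180° − 171.58°| = 8.42°
8.42° ≤ 2α = 11.42°  →  valid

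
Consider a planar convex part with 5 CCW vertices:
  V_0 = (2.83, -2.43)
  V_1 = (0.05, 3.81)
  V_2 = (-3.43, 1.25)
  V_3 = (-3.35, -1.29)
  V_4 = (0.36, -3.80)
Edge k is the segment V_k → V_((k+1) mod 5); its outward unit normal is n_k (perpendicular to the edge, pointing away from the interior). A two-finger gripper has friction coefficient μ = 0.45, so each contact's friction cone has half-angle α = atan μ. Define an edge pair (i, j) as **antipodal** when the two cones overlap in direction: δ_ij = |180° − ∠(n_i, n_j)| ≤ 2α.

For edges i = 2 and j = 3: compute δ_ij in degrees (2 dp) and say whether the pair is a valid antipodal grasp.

α = atan 0.45 = 24.23°;  2α = 48.46°
edge 2: e_2 = (+0.08, -2.54);  n_2 = (-0.9995, -0.0315)
edge 3: e_3 = (+3.71, -2.51);  n_3 = (-0.5604, -0.8283)
∠(n_2, n_3) = 54.12°
δ = |180° − 54.12°| = 125.88°
125.88° > 2α = 48.46°  →  invalid

δ = 125.88°, invalid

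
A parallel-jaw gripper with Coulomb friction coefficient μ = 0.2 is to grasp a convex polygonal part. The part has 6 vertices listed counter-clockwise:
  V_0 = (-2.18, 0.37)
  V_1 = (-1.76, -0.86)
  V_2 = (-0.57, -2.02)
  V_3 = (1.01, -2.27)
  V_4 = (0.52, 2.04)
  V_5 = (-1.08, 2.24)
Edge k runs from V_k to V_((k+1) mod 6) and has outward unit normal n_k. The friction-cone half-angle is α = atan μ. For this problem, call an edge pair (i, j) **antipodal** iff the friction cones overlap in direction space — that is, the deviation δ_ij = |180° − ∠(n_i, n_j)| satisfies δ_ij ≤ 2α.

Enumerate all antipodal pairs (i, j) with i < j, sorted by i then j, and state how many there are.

α = atan 0.2 = 11.31°;  2α = 22.62°
n_0 = (-0.9463, -0.3231)
n_1 = (-0.6980, -0.7161)
n_2 = (-0.1563, -0.9877)
n_3 = (+0.9936, +0.1130)
n_4 = (+0.1240, +0.9923)
n_5 = (-0.8619, +0.5070)
  (0,1): δ = 153.12°  ·
  (0,2): δ = 117.84°  ·
  (0,3): δ = 12.37°  ✓
  (0,4): δ = 64.02°  ·
  (0,5): δ = 130.68°  ·
  (1,2): δ = 144.72°  ·
  (1,3): δ = 39.25°  ·
  (1,4): δ = 37.14°  ·
  (1,5): δ = 103.80°  ·
  (2,3): δ = 74.52°  ·
  (2,4): δ = 1.87°  ✓
  (2,5): δ = 68.53°  ·
  (3,4): δ = 103.61°  ·
  (3,5): δ = 36.95°  ·
  (4,5): δ = 113.34°  ·
antipodal pairs: 2

count = 2; pairs: (0,3), (2,4)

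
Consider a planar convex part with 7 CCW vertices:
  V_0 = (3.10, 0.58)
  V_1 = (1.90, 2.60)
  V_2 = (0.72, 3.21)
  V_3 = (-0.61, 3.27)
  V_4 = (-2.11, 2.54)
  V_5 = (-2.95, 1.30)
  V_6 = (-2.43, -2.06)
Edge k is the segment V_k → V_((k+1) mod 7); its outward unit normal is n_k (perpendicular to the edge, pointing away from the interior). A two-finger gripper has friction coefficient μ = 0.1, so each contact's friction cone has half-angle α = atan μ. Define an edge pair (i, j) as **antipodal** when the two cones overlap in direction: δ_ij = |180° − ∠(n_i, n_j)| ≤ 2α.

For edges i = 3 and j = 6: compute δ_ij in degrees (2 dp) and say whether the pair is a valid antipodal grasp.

α = atan 0.1 = 5.71°;  2α = 11.42°
edge 3: e_3 = (-1.50, -0.73);  n_3 = (-0.4376, +0.8992)
edge 6: e_6 = (+5.53, +2.64);  n_6 = (+0.4308, -0.9024)
∠(n_3, n_6) = 179.57°
δ = |180° − 179.57°| = 0.43°
0.43° ≤ 2α = 11.42°  →  valid

δ = 0.43°, valid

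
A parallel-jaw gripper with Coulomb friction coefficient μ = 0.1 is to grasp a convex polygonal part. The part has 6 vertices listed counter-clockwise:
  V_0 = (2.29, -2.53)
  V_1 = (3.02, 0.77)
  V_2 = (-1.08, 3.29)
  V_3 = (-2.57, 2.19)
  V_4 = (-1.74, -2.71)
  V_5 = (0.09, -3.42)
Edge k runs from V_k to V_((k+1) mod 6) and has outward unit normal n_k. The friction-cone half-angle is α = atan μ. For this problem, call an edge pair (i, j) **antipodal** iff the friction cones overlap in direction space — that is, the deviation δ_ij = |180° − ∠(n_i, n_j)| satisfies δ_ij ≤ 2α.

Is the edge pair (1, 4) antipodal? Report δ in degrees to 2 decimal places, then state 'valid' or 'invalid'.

α = atan 0.1 = 5.71°;  2α = 11.42°
edge 1: e_1 = (-4.10, +2.52);  n_1 = (+0.5236, +0.8519)
edge 4: e_4 = (+1.83, -0.71);  n_4 = (-0.3617, -0.9323)
∠(n_1, n_4) = 169.63°
δ = |180° − 169.63°| = 10.37°
10.37° ≤ 2α = 11.42°  →  valid

δ = 10.37°, valid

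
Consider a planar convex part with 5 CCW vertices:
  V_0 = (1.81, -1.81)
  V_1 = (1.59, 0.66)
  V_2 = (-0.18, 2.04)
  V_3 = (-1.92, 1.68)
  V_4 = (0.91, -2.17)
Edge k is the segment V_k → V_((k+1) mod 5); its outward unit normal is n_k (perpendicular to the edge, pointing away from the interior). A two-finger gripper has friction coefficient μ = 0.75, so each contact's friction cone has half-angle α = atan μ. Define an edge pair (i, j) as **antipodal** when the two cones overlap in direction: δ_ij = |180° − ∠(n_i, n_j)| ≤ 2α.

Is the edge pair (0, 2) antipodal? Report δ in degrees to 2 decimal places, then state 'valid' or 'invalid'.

δ = 83.40°, invalid

α = atan 0.75 = 36.87°;  2α = 73.74°
edge 0: e_0 = (-0.22, +2.47);  n_0 = (+0.9961, +0.0887)
edge 2: e_2 = (-1.74, -0.36);  n_2 = (-0.2026, +0.9793)
∠(n_0, n_2) = 96.60°
δ = |180° − 96.60°| = 83.40°
83.40° > 2α = 73.74°  →  invalid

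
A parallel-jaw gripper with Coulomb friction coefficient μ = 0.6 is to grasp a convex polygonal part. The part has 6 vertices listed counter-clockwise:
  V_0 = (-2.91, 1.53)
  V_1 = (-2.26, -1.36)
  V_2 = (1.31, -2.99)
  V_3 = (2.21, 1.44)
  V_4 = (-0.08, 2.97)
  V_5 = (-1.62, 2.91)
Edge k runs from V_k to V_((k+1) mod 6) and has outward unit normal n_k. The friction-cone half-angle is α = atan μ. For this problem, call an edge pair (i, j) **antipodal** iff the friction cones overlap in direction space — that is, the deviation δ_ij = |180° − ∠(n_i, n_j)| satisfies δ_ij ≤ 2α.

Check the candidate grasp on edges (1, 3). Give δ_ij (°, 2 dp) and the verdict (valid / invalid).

δ = 9.21°, valid

α = atan 0.6 = 30.96°;  2α = 61.93°
edge 1: e_1 = (+3.57, -1.63);  n_1 = (-0.4153, -0.9097)
edge 3: e_3 = (-2.29, +1.53);  n_3 = (+0.5555, +0.8315)
∠(n_1, n_3) = 170.79°
δ = |180° − 170.79°| = 9.21°
9.21° ≤ 2α = 61.93°  →  valid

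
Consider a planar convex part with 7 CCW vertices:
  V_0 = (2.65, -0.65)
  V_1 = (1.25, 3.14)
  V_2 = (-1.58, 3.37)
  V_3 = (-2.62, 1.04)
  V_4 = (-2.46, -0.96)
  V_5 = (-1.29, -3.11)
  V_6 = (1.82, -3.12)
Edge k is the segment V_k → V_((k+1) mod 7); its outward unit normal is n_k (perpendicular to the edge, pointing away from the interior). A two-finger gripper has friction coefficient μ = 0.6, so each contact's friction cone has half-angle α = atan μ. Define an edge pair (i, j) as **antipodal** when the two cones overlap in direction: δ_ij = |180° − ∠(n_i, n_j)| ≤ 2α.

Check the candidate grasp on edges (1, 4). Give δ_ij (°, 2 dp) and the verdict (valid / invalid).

δ = 56.80°, valid

α = atan 0.6 = 30.96°;  2α = 61.93°
edge 1: e_1 = (-2.83, +0.23);  n_1 = (+0.0810, +0.9967)
edge 4: e_4 = (+1.17, -2.15);  n_4 = (-0.8784, -0.4780)
∠(n_1, n_4) = 123.20°
δ = |180° − 123.20°| = 56.80°
56.80° ≤ 2α = 61.93°  →  valid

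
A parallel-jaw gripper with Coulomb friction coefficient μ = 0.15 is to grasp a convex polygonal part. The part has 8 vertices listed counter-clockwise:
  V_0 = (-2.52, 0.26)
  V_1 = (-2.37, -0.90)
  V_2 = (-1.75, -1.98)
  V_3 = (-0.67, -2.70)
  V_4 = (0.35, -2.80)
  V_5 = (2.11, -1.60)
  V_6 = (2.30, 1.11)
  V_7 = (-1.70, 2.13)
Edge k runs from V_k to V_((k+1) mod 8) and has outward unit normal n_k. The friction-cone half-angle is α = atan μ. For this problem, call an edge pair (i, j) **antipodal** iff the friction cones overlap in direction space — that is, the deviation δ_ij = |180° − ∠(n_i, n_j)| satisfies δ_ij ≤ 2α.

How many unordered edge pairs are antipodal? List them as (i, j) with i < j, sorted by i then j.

α = atan 0.15 = 8.53°;  2α = 17.06°
n_0 = (-0.9917, -0.1282)
n_1 = (-0.8673, -0.4979)
n_2 = (-0.5547, -0.8321)
n_3 = (-0.0976, -0.9952)
n_4 = (+0.5633, -0.8262)
n_5 = (+0.9976, -0.0699)
n_6 = (+0.2471, +0.9690)
n_7 = (-0.9158, +0.4016)
  (0,1): δ = 157.51°  ·
  (0,2): δ = 131.06°  ·
  (0,3): δ = 102.97°  ·
  (0,4): δ = 63.08°  ·
  (0,5): δ = 11.38°  ✓
  (0,6): δ = 68.33°  ·
  (0,7): δ = 148.95°  ·
  (1,2): δ = 153.55°  ·
  (1,3): δ = 125.46°  ·
  (1,4): δ = 85.57°  ·
  (1,5): δ = 33.87°  ·
  (1,6): δ = 45.84°  ·
  (1,7): δ = 126.46°  ·
  (2,3): δ = 151.91°  ·
  (2,4): δ = 112.02°  ·
  (2,5): δ = 60.32°  ·
  (2,6): δ = 19.38°  ·
  (2,7): δ = 100.01°  ·
  (3,4): δ = 140.11°  ·
  (3,5): δ = 88.41°  ·
  (3,6): δ = 8.71°  ✓
  (3,7): δ = 71.92°  ·
  (4,5): δ = 128.30°  ·
  (4,6): δ = 48.59°  ·
  (4,7): δ = 32.04°  ·
  (5,6): δ = 100.30°  ·
  (5,7): δ = 19.67°  ·
  (6,7): δ = 99.37°  ·
antipodal pairs: 2

count = 2; pairs: (0,5), (3,6)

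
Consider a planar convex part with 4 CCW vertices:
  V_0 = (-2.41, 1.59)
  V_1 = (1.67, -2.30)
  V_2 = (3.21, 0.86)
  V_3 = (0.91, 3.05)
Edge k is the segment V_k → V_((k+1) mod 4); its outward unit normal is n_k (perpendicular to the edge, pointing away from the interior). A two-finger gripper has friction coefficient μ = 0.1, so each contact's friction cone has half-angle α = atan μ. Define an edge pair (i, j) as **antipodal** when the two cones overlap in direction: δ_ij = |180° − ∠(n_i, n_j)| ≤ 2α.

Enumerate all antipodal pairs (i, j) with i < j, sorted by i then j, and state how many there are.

α = atan 0.1 = 5.71°;  2α = 11.42°
n_0 = (-0.6901, -0.7238)
n_1 = (+0.8989, -0.4381)
n_2 = (+0.6896, +0.7242)
n_3 = (-0.4026, +0.9154)
  (0,1): δ = 72.35°  ·
  (0,2): δ = 0.04°  ✓
  (0,3): δ = 67.37°  ·
  (1,2): δ = 107.61°  ·
  (1,3): δ = 40.28°  ·
  (2,3): δ = 112.67°  ·
antipodal pairs: 1

count = 1; pairs: (0,2)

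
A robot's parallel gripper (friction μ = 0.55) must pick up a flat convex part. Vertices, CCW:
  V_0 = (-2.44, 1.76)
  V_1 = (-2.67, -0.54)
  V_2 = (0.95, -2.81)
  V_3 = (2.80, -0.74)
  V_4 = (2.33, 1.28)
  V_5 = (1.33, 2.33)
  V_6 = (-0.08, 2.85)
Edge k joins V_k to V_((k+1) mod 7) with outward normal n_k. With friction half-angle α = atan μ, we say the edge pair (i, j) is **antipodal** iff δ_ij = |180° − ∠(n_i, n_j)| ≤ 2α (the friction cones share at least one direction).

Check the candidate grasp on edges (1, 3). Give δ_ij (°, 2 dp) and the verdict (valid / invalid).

δ = 44.81°, valid

α = atan 0.55 = 28.81°;  2α = 57.62°
edge 1: e_1 = (+3.62, -2.27);  n_1 = (-0.5313, -0.8472)
edge 3: e_3 = (-0.47, +2.02);  n_3 = (+0.9740, +0.2266)
∠(n_1, n_3) = 135.19°
δ = |180° − 135.19°| = 44.81°
44.81° ≤ 2α = 57.62°  →  valid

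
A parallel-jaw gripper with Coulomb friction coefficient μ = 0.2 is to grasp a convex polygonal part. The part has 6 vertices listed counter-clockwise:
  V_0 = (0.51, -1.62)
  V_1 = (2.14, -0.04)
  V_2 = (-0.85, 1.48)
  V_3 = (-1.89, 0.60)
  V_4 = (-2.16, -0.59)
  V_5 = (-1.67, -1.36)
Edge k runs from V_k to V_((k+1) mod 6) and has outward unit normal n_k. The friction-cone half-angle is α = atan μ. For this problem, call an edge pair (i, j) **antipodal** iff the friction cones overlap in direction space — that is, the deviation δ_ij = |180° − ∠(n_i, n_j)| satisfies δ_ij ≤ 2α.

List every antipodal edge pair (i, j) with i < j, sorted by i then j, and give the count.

count = 2; pairs: (0,2), (1,5)

α = atan 0.2 = 11.31°;  2α = 22.62°
n_0 = (+0.6960, -0.7180)
n_1 = (+0.4532, +0.8914)
n_2 = (-0.6459, +0.7634)
n_3 = (-0.9752, +0.2213)
n_4 = (-0.8437, -0.5369)
n_5 = (-0.1184, -0.9930)
  (0,1): δ = 71.05°  ·
  (0,2): δ = 3.87°  ✓
  (0,3): δ = 33.11°  ·
  (0,4): δ = 78.36°  ·
  (0,5): δ = 129.09°  ·
  (1,2): δ = 112.82°  ·
  (1,3): δ = 75.84°  ·
  (1,4): δ = 30.58°  ·
  (1,5): δ = 20.15°  ✓
  (2,3): δ = 143.02°  ·
  (2,4): δ = 97.77°  ·
  (2,5): δ = 47.04°  ·
  (3,4): δ = 134.75°  ·
  (3,5): δ = 84.02°  ·
  (4,5): δ = 129.27°  ·
antipodal pairs: 2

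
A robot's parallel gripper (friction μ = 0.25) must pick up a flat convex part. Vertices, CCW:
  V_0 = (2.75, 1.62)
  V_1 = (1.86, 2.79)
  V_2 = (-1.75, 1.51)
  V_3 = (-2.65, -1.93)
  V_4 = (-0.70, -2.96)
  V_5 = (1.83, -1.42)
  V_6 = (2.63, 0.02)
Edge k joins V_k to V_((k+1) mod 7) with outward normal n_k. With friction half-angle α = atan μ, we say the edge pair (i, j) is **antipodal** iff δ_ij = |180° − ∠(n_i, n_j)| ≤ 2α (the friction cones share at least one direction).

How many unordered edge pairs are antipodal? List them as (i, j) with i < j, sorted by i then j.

α = atan 0.25 = 14.04°;  2α = 28.07°
n_0 = (+0.7959, +0.6054)
n_1 = (-0.3342, +0.9425)
n_2 = (-0.9674, +0.2531)
n_3 = (-0.4671, -0.8842)
n_4 = (+0.5199, -0.8542)
n_5 = (+0.8742, -0.4856)
n_6 = (+0.9972, -0.0748)
  (0,1): δ = 107.74°  ·
  (0,2): δ = 51.92°  ·
  (0,3): δ = 24.90°  ✓
  (0,4): δ = 84.07°  ·
  (0,5): δ = 113.69°  ·
  (0,6): δ = 138.45°  ·
  (1,2): δ = 124.18°  ·
  (1,3): δ = 47.37°  ·
  (1,4): δ = 11.81°  ✓
  (1,5): δ = 41.42°  ·
  (1,6): δ = 66.19°  ·
  (2,3): δ = 103.18°  ·
  (2,4): δ = 44.01°  ·
  (2,5): δ = 14.39°  ✓
  (2,6): δ = 10.37°  ✓
  (3,4): δ = 120.83°  ·
  (3,5): δ = 91.21°  ·
  (3,6): δ = 66.45°  ·
  (4,5): δ = 150.38°  ·
  (4,6): δ = 125.62°  ·
  (5,6): δ = 155.23°  ·
antipodal pairs: 4

count = 4; pairs: (0,3), (1,4), (2,5), (2,6)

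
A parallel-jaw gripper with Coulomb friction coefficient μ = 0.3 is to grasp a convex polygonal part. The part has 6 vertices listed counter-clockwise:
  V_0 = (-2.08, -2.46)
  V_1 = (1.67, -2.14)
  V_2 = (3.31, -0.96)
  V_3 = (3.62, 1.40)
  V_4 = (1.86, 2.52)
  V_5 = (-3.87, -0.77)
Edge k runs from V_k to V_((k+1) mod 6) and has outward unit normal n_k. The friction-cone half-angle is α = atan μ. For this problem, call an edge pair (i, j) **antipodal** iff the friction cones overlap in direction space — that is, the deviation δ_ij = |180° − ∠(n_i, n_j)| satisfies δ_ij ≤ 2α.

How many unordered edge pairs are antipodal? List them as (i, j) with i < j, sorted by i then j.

count = 3; pairs: (0,4), (1,4), (3,5)

α = atan 0.3 = 16.70°;  2α = 33.40°
n_0 = (+0.0850, -0.9964)
n_1 = (+0.5840, -0.8117)
n_2 = (+0.9915, -0.1302)
n_3 = (+0.5369, +0.8437)
n_4 = (-0.4979, +0.8672)
n_5 = (-0.6865, -0.7271)
  (0,1): δ = 149.14°  ·
  (0,2): δ = 102.36°  ·
  (0,3): δ = 37.35°  ·
  (0,4): δ = 24.99°  ✓
  (0,5): δ = 131.77°  ·
  (1,2): δ = 133.22°  ·
  (1,3): δ = 68.21°  ·
  (1,4): δ = 5.87°  ✓
  (1,5): δ = 100.91°  ·
  (2,3): δ = 114.99°  ·
  (2,4): δ = 52.65°  ·
  (2,5): δ = 54.13°  ·
  (3,4): δ = 117.67°  ·
  (3,5): δ = 10.88°  ✓
  (4,5): δ = 73.22°  ·
antipodal pairs: 3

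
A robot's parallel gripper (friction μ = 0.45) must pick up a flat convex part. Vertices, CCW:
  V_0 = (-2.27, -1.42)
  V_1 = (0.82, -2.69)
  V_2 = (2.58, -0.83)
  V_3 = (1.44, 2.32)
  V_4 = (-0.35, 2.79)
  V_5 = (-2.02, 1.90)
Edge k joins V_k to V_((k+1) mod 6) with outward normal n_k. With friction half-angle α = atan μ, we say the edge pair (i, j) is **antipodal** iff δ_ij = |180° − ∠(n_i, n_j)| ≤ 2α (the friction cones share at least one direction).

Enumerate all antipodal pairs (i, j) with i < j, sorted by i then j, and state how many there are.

α = atan 0.45 = 24.23°;  2α = 48.46°
n_0 = (-0.3801, -0.9249)
n_1 = (+0.7264, -0.6873)
n_2 = (+0.9403, +0.3403)
n_3 = (+0.2540, +0.9672)
n_4 = (-0.4703, +0.8825)
n_5 = (-0.9972, +0.0751)
  (0,1): δ = 111.07°  ·
  (0,2): δ = 47.76°  ✓
  (0,3): δ = 7.63°  ✓
  (0,4): δ = 50.40°  ·
  (0,5): δ = 108.04°  ·
  (1,2): δ = 116.69°  ·
  (1,3): δ = 61.29°  ·
  (1,4): δ = 18.53°  ✓
  (1,5): δ = 39.11°  ✓
  (2,3): δ = 124.61°  ·
  (2,4): δ = 81.84°  ·
  (2,5): δ = 24.20°  ✓
  (3,4): δ = 137.23°  ·
  (3,5): δ = 79.59°  ·
  (4,5): δ = 122.36°  ·
antipodal pairs: 5

count = 5; pairs: (0,2), (0,3), (1,4), (1,5), (2,5)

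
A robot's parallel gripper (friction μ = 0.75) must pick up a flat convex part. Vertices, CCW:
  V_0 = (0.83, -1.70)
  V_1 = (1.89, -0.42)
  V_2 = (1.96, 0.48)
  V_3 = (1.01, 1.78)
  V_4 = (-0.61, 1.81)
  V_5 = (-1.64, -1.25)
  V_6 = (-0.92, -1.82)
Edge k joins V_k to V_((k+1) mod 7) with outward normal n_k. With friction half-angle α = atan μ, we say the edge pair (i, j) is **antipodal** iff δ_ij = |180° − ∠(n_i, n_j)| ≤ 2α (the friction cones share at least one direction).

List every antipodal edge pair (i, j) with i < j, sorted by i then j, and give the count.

count = 10; pairs: (0,3), (0,4), (1,4), (1,5), (2,4), (2,5), (2,6), (3,5), (3,6), (4,6)

α = atan 0.75 = 36.87°;  2α = 73.74°
n_0 = (+0.7702, -0.6378)
n_1 = (+0.9970, -0.0775)
n_2 = (+0.8074, +0.5900)
n_3 = (+0.0185, +0.9998)
n_4 = (-0.9478, +0.3190)
n_5 = (-0.6207, -0.7840)
n_6 = (+0.0684, -0.9977)
  (0,1): δ = 144.82°  ·
  (0,2): δ = 104.21°  ·
  (0,3): δ = 51.43°  ✓
  (0,4): δ = 21.03°  ✓
  (0,5): δ = 91.26°  ·
  (0,6): δ = 133.55°  ·
  (1,2): δ = 139.39°  ·
  (1,3): δ = 86.61°  ·
  (1,4): δ = 14.16°  ✓
  (1,5): δ = 56.08°  ✓
  (1,6): δ = 98.37°  ·
  (2,3): δ = 127.22°  ·
  (2,4): δ = 54.76°  ✓
  (2,5): δ = 15.47°  ✓
  (2,6): δ = 57.76°  ✓
  (3,4): δ = 107.54°  ·
  (3,5): δ = 37.31°  ✓
  (3,6): δ = 4.98°  ✓
  (4,5): δ = 109.76°  ·
  (4,6): δ = 67.47°  ✓
  (5,6): δ = 137.71°  ·
antipodal pairs: 10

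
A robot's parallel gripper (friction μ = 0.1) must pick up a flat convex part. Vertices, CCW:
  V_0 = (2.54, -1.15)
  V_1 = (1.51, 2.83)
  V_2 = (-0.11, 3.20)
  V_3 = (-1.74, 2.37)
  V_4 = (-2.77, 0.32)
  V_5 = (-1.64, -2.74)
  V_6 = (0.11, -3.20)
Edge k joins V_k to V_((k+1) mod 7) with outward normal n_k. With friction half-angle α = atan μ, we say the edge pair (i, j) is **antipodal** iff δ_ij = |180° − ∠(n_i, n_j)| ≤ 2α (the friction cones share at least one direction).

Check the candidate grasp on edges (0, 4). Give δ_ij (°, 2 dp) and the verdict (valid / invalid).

δ = 5.76°, valid

α = atan 0.1 = 5.71°;  2α = 11.42°
edge 0: e_0 = (-1.03, +3.98);  n_0 = (+0.9681, +0.2505)
edge 4: e_4 = (+1.13, -3.06);  n_4 = (-0.9381, -0.3464)
∠(n_0, n_4) = 174.24°
δ = |180° − 174.24°| = 5.76°
5.76° ≤ 2α = 11.42°  →  valid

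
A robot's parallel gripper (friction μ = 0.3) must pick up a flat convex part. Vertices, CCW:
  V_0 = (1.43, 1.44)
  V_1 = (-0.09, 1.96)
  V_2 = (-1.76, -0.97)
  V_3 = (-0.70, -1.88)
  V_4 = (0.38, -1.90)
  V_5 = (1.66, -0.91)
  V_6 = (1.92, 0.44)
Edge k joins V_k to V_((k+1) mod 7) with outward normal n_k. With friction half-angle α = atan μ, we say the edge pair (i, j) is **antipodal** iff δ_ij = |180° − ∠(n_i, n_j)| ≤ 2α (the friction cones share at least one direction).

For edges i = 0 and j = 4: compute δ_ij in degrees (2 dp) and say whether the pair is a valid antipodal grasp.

α = atan 0.3 = 16.70°;  2α = 33.40°
edge 0: e_0 = (-1.52, +0.52);  n_0 = (+0.3237, +0.9462)
edge 4: e_4 = (+1.28, +0.99);  n_4 = (+0.6118, -0.7910)
∠(n_0, n_4) = 123.39°
δ = |180° − 123.39°| = 56.61°
56.61° > 2α = 33.40°  →  invalid

δ = 56.61°, invalid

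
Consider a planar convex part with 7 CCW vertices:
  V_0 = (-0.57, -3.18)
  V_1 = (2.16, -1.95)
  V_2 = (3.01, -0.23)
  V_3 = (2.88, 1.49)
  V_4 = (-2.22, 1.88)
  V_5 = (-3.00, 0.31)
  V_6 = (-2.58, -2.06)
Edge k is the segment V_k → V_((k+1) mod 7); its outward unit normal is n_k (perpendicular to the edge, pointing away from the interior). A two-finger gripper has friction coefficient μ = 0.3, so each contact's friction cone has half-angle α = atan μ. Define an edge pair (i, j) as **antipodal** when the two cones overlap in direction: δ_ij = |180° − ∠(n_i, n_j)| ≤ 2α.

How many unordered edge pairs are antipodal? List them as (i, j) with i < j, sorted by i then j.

count = 5; pairs: (0,3), (1,4), (2,4), (2,5), (3,6)

α = atan 0.3 = 16.70°;  2α = 33.40°
n_0 = (+0.4108, -0.9117)
n_1 = (+0.8965, -0.4430)
n_2 = (+0.9972, +0.0754)
n_3 = (+0.0762, +0.9971)
n_4 = (-0.8956, +0.4449)
n_5 = (-0.9847, -0.1745)
n_6 = (-0.4867, -0.8735)
  (0,1): δ = 140.55°  ·
  (0,2): δ = 109.93°  ·
  (0,3): δ = 28.63°  ✓
  (0,4): δ = 39.33°  ·
  (0,5): δ = 75.80°  ·
  (0,6): δ = 126.62°  ·
  (1,2): δ = 149.38°  ·
  (1,3): δ = 68.07°  ·
  (1,4): δ = 0.12°  ✓
  (1,5): δ = 36.35°  ·
  (1,6): δ = 87.17°  ·
  (2,3): δ = 98.70°  ·
  (2,4): δ = 30.74°  ✓
  (2,5): δ = 5.73°  ✓
  (2,6): δ = 56.55°  ·
  (3,4): δ = 112.05°  ·
  (3,5): δ = 75.58°  ·
  (3,6): δ = 24.75°  ✓
  (4,5): δ = 143.53°  ·
  (4,6): δ = 92.71°  ·
  (5,6): δ = 129.18°  ·
antipodal pairs: 5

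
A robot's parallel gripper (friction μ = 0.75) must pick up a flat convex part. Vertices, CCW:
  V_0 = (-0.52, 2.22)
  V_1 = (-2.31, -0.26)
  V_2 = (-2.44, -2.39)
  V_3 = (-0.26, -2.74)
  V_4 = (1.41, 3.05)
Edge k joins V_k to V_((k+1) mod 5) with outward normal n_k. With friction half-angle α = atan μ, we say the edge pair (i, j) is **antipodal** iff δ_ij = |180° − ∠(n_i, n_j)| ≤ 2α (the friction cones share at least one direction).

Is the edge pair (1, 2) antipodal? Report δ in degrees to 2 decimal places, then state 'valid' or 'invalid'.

δ = 95.63°, invalid

α = atan 0.75 = 36.87°;  2α = 73.74°
edge 1: e_1 = (-0.13, -2.13);  n_1 = (-0.9981, +0.0609)
edge 2: e_2 = (+2.18, -0.35);  n_2 = (-0.1585, -0.9874)
∠(n_1, n_2) = 84.37°
δ = |180° − 84.37°| = 95.63°
95.63° > 2α = 73.74°  →  invalid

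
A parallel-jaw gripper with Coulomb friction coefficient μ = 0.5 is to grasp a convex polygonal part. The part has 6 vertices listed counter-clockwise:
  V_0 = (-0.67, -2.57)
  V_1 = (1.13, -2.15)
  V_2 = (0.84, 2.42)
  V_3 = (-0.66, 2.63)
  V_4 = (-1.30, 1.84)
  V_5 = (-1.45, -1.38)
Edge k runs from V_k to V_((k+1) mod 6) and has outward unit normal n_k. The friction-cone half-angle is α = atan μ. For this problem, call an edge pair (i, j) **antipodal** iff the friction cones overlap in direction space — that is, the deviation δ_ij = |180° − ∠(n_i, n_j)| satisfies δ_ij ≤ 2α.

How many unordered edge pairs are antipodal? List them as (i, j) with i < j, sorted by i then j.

α = atan 0.5 = 26.57°;  2α = 53.13°
n_0 = (+0.2272, -0.9738)
n_1 = (+0.9980, +0.0633)
n_2 = (+0.1386, +0.9903)
n_3 = (-0.7770, +0.6295)
n_4 = (-0.9989, +0.0465)
n_5 = (-0.8364, -0.5482)
  (0,1): δ = 99.50°  ·
  (0,2): δ = 21.10°  ✓
  (0,3): δ = 37.85°  ✓
  (0,4): δ = 74.20°  ·
  (0,5): δ = 110.11°  ·
  (1,2): δ = 101.60°  ·
  (1,3): δ = 42.64°  ✓
  (1,4): δ = 6.30°  ✓
  (1,5): δ = 29.61°  ✓
  (2,3): δ = 121.04°  ·
  (2,4): δ = 84.70°  ·
  (2,5): δ = 48.79°  ✓
  (3,4): δ = 143.66°  ·
  (3,5): δ = 107.74°  ·
  (4,5): δ = 144.09°  ·
antipodal pairs: 6

count = 6; pairs: (0,2), (0,3), (1,3), (1,4), (1,5), (2,5)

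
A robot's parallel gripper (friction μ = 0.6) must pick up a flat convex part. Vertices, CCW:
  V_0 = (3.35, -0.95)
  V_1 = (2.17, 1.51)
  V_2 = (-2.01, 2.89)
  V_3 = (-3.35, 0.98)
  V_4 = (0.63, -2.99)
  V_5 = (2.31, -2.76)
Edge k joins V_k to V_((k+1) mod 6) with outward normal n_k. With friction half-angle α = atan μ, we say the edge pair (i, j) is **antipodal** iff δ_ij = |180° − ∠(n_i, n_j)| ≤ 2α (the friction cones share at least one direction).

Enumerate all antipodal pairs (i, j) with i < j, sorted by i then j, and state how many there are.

α = atan 0.6 = 30.96°;  2α = 61.93°
n_0 = (+0.9016, +0.4325)
n_1 = (+0.3135, +0.9496)
n_2 = (-0.8186, +0.5743)
n_3 = (-0.7062, -0.7080)
n_4 = (+0.1356, -0.9908)
n_5 = (+0.8671, -0.4982)
  (0,1): δ = 133.90°  ·
  (0,2): δ = 60.68°  ✓
  (0,3): δ = 19.45°  ✓
  (0,4): δ = 72.17°  ·
  (0,5): δ = 124.49°  ·
  (1,2): δ = 106.78°  ·
  (1,3): δ = 26.66°  ✓
  (1,4): δ = 26.07°  ✓
  (1,5): δ = 78.39°  ·
  (2,3): δ = 99.88°  ·
  (2,4): δ = 47.15°  ✓
  (2,5): δ = 5.17°  ✓
  (3,4): δ = 127.28°  ·
  (3,5): δ = 74.95°  ·
  (4,5): δ = 127.68°  ·
antipodal pairs: 6

count = 6; pairs: (0,2), (0,3), (1,3), (1,4), (2,4), (2,5)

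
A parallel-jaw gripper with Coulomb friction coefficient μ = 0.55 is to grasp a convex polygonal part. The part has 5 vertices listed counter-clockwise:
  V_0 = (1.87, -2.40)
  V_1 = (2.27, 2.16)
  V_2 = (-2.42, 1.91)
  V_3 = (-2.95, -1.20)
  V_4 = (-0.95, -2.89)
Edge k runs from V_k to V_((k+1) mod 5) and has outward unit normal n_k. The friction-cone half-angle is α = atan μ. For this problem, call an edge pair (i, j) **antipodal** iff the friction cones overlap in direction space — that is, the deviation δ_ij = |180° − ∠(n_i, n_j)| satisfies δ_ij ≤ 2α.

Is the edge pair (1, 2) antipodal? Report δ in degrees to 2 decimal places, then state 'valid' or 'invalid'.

α = atan 0.55 = 28.81°;  2α = 57.62°
edge 1: e_1 = (-4.69, -0.25);  n_1 = (-0.0532, +0.9986)
edge 2: e_2 = (-0.53, -3.11);  n_2 = (-0.9858, +0.1680)
∠(n_1, n_2) = 77.28°
δ = |180° − 77.28°| = 102.72°
102.72° > 2α = 57.62°  →  invalid

δ = 102.72°, invalid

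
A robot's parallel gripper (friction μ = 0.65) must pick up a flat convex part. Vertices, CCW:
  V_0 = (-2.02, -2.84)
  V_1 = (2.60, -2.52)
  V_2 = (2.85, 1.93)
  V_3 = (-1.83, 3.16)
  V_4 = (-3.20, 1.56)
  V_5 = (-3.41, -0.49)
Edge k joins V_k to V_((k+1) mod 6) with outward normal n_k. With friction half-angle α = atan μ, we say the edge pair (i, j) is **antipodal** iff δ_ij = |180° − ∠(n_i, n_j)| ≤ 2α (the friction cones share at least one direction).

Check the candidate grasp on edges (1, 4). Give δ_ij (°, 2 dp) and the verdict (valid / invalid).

δ = 2.63°, valid

α = atan 0.65 = 33.02°;  2α = 66.05°
edge 1: e_1 = (+0.25, +4.45);  n_1 = (+0.9984, -0.0561)
edge 4: e_4 = (-0.21, -2.05);  n_4 = (-0.9948, +0.1019)
∠(n_1, n_4) = 177.37°
δ = |180° − 177.37°| = 2.63°
2.63° ≤ 2α = 66.05°  →  valid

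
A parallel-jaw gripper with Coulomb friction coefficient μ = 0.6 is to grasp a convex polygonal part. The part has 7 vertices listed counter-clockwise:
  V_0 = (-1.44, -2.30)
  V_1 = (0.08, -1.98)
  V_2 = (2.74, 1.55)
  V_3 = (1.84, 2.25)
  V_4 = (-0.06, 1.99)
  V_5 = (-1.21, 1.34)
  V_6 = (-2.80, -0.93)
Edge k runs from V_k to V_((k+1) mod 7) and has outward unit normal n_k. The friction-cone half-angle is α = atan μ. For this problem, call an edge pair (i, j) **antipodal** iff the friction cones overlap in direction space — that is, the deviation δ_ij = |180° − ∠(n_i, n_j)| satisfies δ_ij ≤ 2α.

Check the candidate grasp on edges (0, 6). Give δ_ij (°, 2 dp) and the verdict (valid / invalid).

α = atan 0.6 = 30.96°;  2α = 61.93°
edge 0: e_0 = (+1.52, +0.32);  n_0 = (+0.2060, -0.9785)
edge 6: e_6 = (+1.36, -1.37);  n_6 = (-0.7097, -0.7045)
∠(n_0, n_6) = 57.10°
δ = |180° − 57.10°| = 122.90°
122.90° > 2α = 61.93°  →  invalid

δ = 122.90°, invalid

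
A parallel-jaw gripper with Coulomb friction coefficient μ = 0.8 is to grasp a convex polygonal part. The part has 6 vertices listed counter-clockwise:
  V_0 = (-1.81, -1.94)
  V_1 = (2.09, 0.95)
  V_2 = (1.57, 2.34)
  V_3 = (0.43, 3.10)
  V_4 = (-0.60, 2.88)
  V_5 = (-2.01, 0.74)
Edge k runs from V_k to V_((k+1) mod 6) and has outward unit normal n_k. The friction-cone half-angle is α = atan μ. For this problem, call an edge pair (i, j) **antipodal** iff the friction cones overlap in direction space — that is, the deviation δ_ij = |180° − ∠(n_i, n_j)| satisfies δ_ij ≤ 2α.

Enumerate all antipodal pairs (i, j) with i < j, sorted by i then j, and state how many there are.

count = 7; pairs: (0,2), (0,3), (0,4), (0,5), (1,4), (1,5), (2,5)

α = atan 0.8 = 38.66°;  2α = 77.32°
n_0 = (+0.5954, -0.8034)
n_1 = (+0.9366, +0.3504)
n_2 = (+0.5547, +0.8321)
n_3 = (-0.2089, +0.9779)
n_4 = (-0.8350, +0.5502)
n_5 = (-0.9972, -0.0744)
  (0,1): δ = 106.03°  ·
  (0,2): δ = 70.23°  ✓
  (0,3): δ = 24.48°  ✓
  (0,4): δ = 20.08°  ✓
  (0,5): δ = 57.73°  ✓
  (1,2): δ = 144.20°  ·
  (1,3): δ = 98.45°  ·
  (1,4): δ = 53.89°  ✓
  (1,5): δ = 16.24°  ✓
  (2,3): δ = 134.25°  ·
  (2,4): δ = 89.69°  ·
  (2,5): δ = 52.04°  ✓
  (3,4): δ = 135.44°  ·
  (3,5): δ = 97.79°  ·
  (4,5): δ = 142.35°  ·
antipodal pairs: 7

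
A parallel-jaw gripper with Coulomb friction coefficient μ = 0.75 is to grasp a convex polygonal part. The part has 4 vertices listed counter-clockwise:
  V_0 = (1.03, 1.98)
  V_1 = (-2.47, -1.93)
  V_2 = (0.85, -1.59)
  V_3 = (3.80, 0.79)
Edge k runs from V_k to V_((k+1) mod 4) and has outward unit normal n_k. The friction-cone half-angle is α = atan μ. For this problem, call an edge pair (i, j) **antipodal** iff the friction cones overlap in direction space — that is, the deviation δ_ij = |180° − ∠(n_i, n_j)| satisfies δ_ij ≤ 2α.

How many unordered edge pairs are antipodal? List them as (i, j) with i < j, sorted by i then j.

count = 4; pairs: (0,1), (0,2), (1,3), (2,3)

α = atan 0.75 = 36.87°;  2α = 73.74°
n_0 = (-0.7451, +0.6670)
n_1 = (+0.1019, -0.9948)
n_2 = (+0.6279, -0.7783)
n_3 = (+0.3947, +0.9188)
  (0,1): δ = 42.32°  ✓
  (0,2): δ = 9.27°  ✓
  (0,3): δ = 108.58°  ·
  (1,2): δ = 146.95°  ·
  (1,3): δ = 29.10°  ✓
  (2,3): δ = 62.14°  ✓
antipodal pairs: 4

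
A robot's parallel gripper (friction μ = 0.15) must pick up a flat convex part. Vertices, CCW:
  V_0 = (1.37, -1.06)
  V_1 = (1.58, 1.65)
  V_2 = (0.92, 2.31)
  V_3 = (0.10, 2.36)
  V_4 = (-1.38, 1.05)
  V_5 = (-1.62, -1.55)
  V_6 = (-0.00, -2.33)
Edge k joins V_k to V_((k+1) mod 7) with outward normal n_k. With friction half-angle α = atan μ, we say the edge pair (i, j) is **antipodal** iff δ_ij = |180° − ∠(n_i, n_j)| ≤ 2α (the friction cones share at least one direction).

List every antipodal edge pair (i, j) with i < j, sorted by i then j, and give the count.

count = 2; pairs: (0,4), (3,6)

α = atan 0.15 = 8.53°;  2α = 17.06°
n_0 = (+0.9970, -0.0773)
n_1 = (+0.7071, +0.7071)
n_2 = (+0.0609, +0.9981)
n_3 = (-0.6628, +0.7488)
n_4 = (-0.9958, +0.0919)
n_5 = (-0.4338, -0.9010)
n_6 = (+0.6798, -0.7334)
  (0,1): δ = 130.57°  ·
  (0,2): δ = 89.06°  ·
  (0,3): δ = 44.06°  ·
  (0,4): δ = 0.84°  ✓
  (0,5): δ = 68.72°  ·
  (0,6): δ = 137.26°  ·
  (1,2): δ = 138.49°  ·
  (1,3): δ = 93.49°  ·
  (1,4): δ = 50.27°  ·
  (1,5): δ = 19.29°  ·
  (1,6): δ = 87.83°  ·
  (2,3): δ = 135.00°  ·
  (2,4): δ = 91.78°  ·
  (2,5): δ = 22.22°  ·
  (2,6): δ = 46.32°  ·
  (3,4): δ = 136.79°  ·
  (3,5): δ = 67.22°  ·
  (3,6): δ = 1.32°  ✓
  (4,5): δ = 110.44°  ·
  (4,6): δ = 41.90°  ·
  (5,6): δ = 111.46°  ·
antipodal pairs: 2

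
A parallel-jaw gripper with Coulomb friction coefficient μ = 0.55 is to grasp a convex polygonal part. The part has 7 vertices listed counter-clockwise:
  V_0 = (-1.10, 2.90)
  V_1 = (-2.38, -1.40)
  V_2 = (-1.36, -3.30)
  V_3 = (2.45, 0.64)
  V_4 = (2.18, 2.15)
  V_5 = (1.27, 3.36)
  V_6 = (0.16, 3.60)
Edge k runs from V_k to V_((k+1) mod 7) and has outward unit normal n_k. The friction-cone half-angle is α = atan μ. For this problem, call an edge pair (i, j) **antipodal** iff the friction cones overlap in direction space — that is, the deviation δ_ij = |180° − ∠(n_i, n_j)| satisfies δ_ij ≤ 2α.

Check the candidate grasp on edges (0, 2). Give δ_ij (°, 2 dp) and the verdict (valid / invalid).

δ = 27.46°, valid

α = atan 0.55 = 28.81°;  2α = 57.62°
edge 0: e_0 = (-1.28, -4.30);  n_0 = (-0.9584, +0.2853)
edge 2: e_2 = (+3.81, +3.94);  n_2 = (+0.7189, -0.6951)
∠(n_0, n_2) = 152.54°
δ = |180° − 152.54°| = 27.46°
27.46° ≤ 2α = 57.62°  →  valid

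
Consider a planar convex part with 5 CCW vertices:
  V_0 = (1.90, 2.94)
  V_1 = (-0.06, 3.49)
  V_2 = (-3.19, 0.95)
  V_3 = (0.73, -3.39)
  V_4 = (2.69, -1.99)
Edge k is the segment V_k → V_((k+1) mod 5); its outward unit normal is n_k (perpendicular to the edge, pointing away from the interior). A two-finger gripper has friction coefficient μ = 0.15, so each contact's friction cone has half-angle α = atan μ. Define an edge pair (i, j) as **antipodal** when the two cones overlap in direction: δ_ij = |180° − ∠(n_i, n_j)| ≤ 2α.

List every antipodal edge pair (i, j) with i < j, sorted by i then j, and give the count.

α = atan 0.15 = 8.53°;  2α = 17.06°
n_0 = (+0.2702, +0.9628)
n_1 = (-0.6301, +0.7765)
n_2 = (-0.7421, -0.6703)
n_3 = (+0.5812, -0.8137)
n_4 = (+0.9874, +0.1582)
  (0,1): δ = 125.27°  ·
  (0,2): δ = 32.24°  ·
  (0,3): δ = 51.21°  ·
  (0,4): δ = 114.78°  ·
  (1,2): δ = 86.97°  ·
  (1,3): δ = 3.52°  ✓
  (1,4): δ = 60.04°  ·
  (2,3): δ = 96.55°  ·
  (2,4): δ = 32.99°  ·
  (3,4): δ = 116.43°  ·
antipodal pairs: 1

count = 1; pairs: (1,3)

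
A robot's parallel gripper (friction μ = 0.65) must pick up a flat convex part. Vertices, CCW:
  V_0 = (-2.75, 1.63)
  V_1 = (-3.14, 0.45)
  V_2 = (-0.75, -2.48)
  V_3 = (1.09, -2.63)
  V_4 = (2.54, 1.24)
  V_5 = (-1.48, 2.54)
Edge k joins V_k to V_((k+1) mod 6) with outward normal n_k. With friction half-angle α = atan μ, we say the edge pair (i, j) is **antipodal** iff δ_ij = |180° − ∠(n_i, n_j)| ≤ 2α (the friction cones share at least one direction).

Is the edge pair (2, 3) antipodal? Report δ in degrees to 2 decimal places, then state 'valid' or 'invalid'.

α = atan 0.65 = 33.02°;  2α = 66.05°
edge 2: e_2 = (+1.84, -0.15);  n_2 = (-0.0813, -0.9967)
edge 3: e_3 = (+1.45, +3.87);  n_3 = (+0.9364, -0.3509)
∠(n_2, n_3) = 74.12°
δ = |180° − 74.12°| = 105.88°
105.88° > 2α = 66.05°  →  invalid

δ = 105.88°, invalid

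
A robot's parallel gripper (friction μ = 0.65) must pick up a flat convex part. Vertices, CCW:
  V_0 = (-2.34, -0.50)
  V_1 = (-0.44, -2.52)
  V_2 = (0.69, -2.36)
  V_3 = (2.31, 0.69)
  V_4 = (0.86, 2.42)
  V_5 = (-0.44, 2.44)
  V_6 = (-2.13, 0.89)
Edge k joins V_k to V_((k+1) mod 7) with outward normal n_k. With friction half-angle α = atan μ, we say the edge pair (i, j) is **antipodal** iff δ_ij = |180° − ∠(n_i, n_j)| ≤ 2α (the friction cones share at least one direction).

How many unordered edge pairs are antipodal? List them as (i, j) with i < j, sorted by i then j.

α = atan 0.65 = 33.02°;  2α = 66.05°
n_0 = (-0.7284, -0.6851)
n_1 = (+0.1402, -0.9901)
n_2 = (+0.8832, -0.4691)
n_3 = (+0.7664, +0.6424)
n_4 = (+0.0154, +0.9999)
n_5 = (-0.6759, +0.7370)
n_6 = (-0.9888, +0.1494)
  (0,1): δ = 125.19°  ·
  (0,2): δ = 71.22°  ·
  (0,3): δ = 3.28°  ✓
  (0,4): δ = 45.87°  ✓
  (0,5): δ = 89.28°  ·
  (0,6): δ = 128.16°  ·
  (1,2): δ = 126.03°  ·
  (1,3): δ = 58.09°  ✓
  (1,4): δ = 8.94°  ✓
  (1,5): δ = 34.47°  ✓
  (1,6): δ = 73.35°  ·
  (2,3): δ = 112.06°  ·
  (2,4): δ = 62.91°  ✓
  (2,5): δ = 19.50°  ✓
  (2,6): δ = 19.38°  ✓
  (3,4): δ = 130.85°  ·
  (3,5): δ = 87.44°  ·
  (3,6): δ = 48.56°  ✓
  (4,5): δ = 136.59°  ·
  (4,6): δ = 97.71°  ·
  (5,6): δ = 141.12°  ·
antipodal pairs: 9

count = 9; pairs: (0,3), (0,4), (1,3), (1,4), (1,5), (2,4), (2,5), (2,6), (3,6)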